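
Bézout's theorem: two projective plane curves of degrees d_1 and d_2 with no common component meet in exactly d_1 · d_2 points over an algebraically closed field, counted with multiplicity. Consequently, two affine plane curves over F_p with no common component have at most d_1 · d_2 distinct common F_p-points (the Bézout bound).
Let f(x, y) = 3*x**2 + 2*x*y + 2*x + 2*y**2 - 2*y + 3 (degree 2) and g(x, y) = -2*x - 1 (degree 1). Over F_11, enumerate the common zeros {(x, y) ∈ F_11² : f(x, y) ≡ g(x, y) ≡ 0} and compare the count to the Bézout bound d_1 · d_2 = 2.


Common zeros: {(5, 0), (5, 7)}; count = 2; Bézout bound = 2.

deg(f) = 2, deg(g) = 1, so Bézout bound = 2.
Scan x ∈ F_11. For each x, list the y ∈ F_11 with f(x, y) ≡ 0 and those with g(x, y) ≡ 0 (mod 11); the common zeros in that column are the intersection.
  x = 0: f ≡ 0 at y ∈ ∅; g ≡ 0 at y ∈ ∅; common: ∅.
  x = 1: f ≡ 0 at y ∈ ∅; g ≡ 0 at y ∈ ∅; common: ∅.
  x = 2: f ≡ 0 at y ∈ ∅; g ≡ 0 at y ∈ ∅; common: ∅.
  x = 3: f ≡ 0 at y ∈ {3, 6}; g ≡ 0 at y ∈ ∅; common: ∅.
  x = 4: f ≡ 0 at y ∈ {9, 10}; g ≡ 0 at y ∈ ∅; common: ∅.
  x = 5: f ≡ 0 at y ∈ {0, 7}; g ≡ 0 at y ∈ {0, 1, 2, 3, 4, 5, 6, 7, 8, 9, 10}; common: {0, 7}.
  x = 6: f ≡ 0 at y ∈ ∅; g ≡ 0 at y ∈ ∅; common: ∅.
  x = 7: f ≡ 0 at y ∈ {6, 10}; g ≡ 0 at y ∈ ∅; common: ∅.
  x = 8: f ≡ 0 at y ∈ {7, 8}; g ≡ 0 at y ∈ ∅; common: ∅.
  x = 9: f ≡ 0 at y ∈ {0, 3}; g ≡ 0 at y ∈ ∅; common: ∅.
  x = 10: f ≡ 0 at y ∈ ∅; g ≡ 0 at y ∈ ∅; common: ∅.
Collecting: common zeros = {(5, 0), (5, 7)}, so the count is 2.
Comparison with the Bézout bound: 2 ≤ 2 = deg(f)·deg(g), as expected for curves with no common component (the bound is attained).


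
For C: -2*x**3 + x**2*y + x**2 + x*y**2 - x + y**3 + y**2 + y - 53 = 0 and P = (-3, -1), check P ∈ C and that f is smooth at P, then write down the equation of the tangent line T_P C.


Tangent line at P: -54*x + 17*y - 145 = 0.

Step 1: f(-3, -1) = 0, so P lies on C.
Step 2: partial derivatives
  f_x(x, y) = -6*x**2 + 2*x*y + 2*x + y**2 - 1, f_y(x, y) = x**2 + 2*x*y + 3*y**2 + 2*y + 1.
  f_x(P) = -54, f_y(P) = 17 (gradient nonzero, so P is smooth).
Step 3: tangent line at P: -54·(x − -3) + 17·(y − -1) = 0.
Expanding: -54*x + 17*y - 145 = 0.


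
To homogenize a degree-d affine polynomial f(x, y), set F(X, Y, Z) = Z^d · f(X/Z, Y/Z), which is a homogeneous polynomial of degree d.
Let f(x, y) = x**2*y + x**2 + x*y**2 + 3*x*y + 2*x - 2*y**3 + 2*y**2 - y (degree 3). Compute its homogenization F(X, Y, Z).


F(X, Y, Z) = X**2*Y + X**2*Z + X*Y**2 + 3*X*Y*Z + 2*X*Z**2 - 2*Y**3 + 2*Y**2*Z - Y*Z**2

deg(f) = 3.
Substitute x = X/Z, y = Y/Z into f, then multiply by Z^3.
  monomial 1·x^2·y^1 ↦ 1·X^2·Y^1·Z^0.
  monomial 1·x^2·y^0 ↦ 1·X^2·Y^0·Z^1.
  monomial 1·x^1·y^2 ↦ 1·X^1·Y^2·Z^0.
  monomial 3·x^1·y^1 ↦ 3·X^1·Y^1·Z^1.
  monomial 2·x^1·y^0 ↦ 2·X^1·Y^0·Z^2.
  monomial -2·x^0·y^3 ↦ -2·X^0·Y^3·Z^0.
  monomial 2·x^0·y^2 ↦ 2·X^0·Y^2·Z^1.
  monomial -1·x^0·y^1 ↦ -1·X^0·Y^1·Z^2.
Collecting: F(X, Y, Z) = X**2*Y + X**2*Z + X*Y**2 + 3*X*Y*Z + 2*X*Z**2 - 2*Y**3 + 2*Y**2*Z - Y*Z**2.


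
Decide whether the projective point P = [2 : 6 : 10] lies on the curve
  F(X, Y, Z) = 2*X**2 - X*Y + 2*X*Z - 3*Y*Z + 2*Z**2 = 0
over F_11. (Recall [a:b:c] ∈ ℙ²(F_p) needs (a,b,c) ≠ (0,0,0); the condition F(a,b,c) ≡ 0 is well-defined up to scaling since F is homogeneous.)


F(2,6,10) ≡ 1 (mod 11); P is NOT on the curve.

Evaluate F(2, 6, 10) term-by-term (mod 11).
  2*X**2 ↦ 2·4·1·1 = 8
  -X*Y ↦ -1·2·6·1 = -12
  2*X*Z ↦ 2·2·1·10 = 40
  -3*Y*Z ↦ -3·1·6·10 = -180
  2*Z**2 ↦ 2·1·1·100 = 200
Sum: F(2, 6, 10) = (8) + (-12) + (40) + (-180) + (200) = 56.
Reducing mod 11: 56 ≡ 1 (mod 11).
Since F(a, b, c) ≡ 1 ≠ 0 (mod 11), P does NOT lie on the curve.


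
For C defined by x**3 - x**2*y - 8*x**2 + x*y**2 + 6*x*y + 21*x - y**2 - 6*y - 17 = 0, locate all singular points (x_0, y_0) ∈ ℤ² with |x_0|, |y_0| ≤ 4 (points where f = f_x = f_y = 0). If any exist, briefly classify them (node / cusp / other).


Singular points: {(2, -1)}; classification: node.

Compute partial derivatives:
  f_x = 3*x**2 - 2*x*y - 16*x + y**2 + 6*y + 21.
  f_y = -x**2 + 2*x*y + 6*x - 2*y - 6.
Scan x_0 ∈ {−4, ..., 4}. For each x_0, f_y(x_0, y) is a polynomial in y; find its integer roots y ∈ {−4, ..., 4}, then test f_x and f at those candidates.
  x = -4: f_y(-4, y) = -10*y - 46; no integer root y with |y| ≤ 4.
  x = -3: f_y(-3, y) = -8*y - 33; no integer root y with |y| ≤ 4.
  x = -2: f_y(-2, y) = -6*y - 22; no integer root y with |y| ≤ 4.
  x = -1: f_y(-1, y) = -4*y - 13; no integer root y with |y| ≤ 4.
  x = 0: f_y(0, y) = -2*y - 6; vanishes at y ∈ {-3}. (0, -3): f_x = 12 ≠ 0.
  x = 1: f_y(1, y) = -1; no integer root y with |y| ≤ 4.
  x = 2: f_y(2, y) = 2*y + 2; vanishes at y ∈ {-1}. (2, -1): f_x = 0, f = 0 — SINGULAR.
  x = 3: f_y(3, y) = 4*y + 3; no integer root y with |y| ≤ 4.
  x = 4: f_y(4, y) = 6*y + 2; no integer root y with |y| ≤ 4.
Only singular point on the grid: (2, -1).
Classify: substitute x = 2 + u, y = -1 + v and expand: f = u**3 - u**2*v - u**2 + u*v**2 + v**2.
No constant or linear terms (consistent with a singular point). Quadratic part: -u**2 + v**2. Cubic part: u**3 - u**2*v + u*v**2.
The quadratic part v**2 - u**2 = (v − u)(v + u) splits into two distinct linear factors, so there are two distinct tangent lines y − -1 = ±(x − 2) — this is a node (ordinary double point).
Classification: node.


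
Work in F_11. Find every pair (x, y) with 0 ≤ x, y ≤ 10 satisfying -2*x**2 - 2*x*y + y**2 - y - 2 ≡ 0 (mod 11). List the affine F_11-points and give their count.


Affine F_11-points: {(0, 2), (0, 10), (1, 4), (1, 10), (6, 4), (6, 9), (7, 6), (7, 9), (9, 2), (9, 6)}; count = 10.

For each of the 121 pairs (x, y) ∈ F_11², evaluate f(x, y) mod 11. Record the zeros.
  x = 0: [0↦9, 1↦9, 2↦0, 3↦4, 4↦10, 5↦7, 6↦6, 7↦7, 8↦10, 9↦4, 10↦0]  zeros at y ∈ {2, 10}
  x = 1: [0↦7, 1↦5, 2↦5, 3↦7, 4↦0, 5↦6, 6↦3, 7↦2, 8↦3, 9↦6, 10↦0]  zeros at y ∈ {4, 10}
  x = 2: [0↦1, 1↦8, 2↦6, 3↦6, 4↦8, 5↦1, 6↦7, 7↦4, 8↦3, 9↦4, 10↦7]  zeros at y ∈ ∅
  x = 3: [0↦2, 1↦7, 2↦3, 3↦1, 4↦1, 5↦3, 6↦7, 7↦2, 8↦10, 9↦9, 10↦10]  zeros at y ∈ ∅
  x = 4: [0↦10, 1↦2, 2↦7, 3↦3, 4↦1, 5↦1, 6↦3, 7↦7, 8↦2, 9↦10, 10↦9]  zeros at y ∈ ∅
  x = 5: [0↦3, 1↦4, 2↦7, 3↦1, 4↦8, 5↦6, 6↦6, 7↦8, 8↦1, 9↦7, 10↦4]  zeros at y ∈ ∅
  x = 6: [0↦3, 1↦2, 2↦3, 3↦6, 4↦0, 5↦7, 6↦5, 7↦5, 8↦7, 9↦0, 10↦6]  zeros at y ∈ {4, 9}
  x = 7: [0↦10, 1↦7, 2↦6, 3↦7, 4↦10, 5↦4, 6↦0, 7↦9, 8↦9, 9↦0, 10↦4]  zeros at y ∈ {6, 9}
  x = 8: [0↦2, 1↦8, 2↦5, 3↦4, 4↦5, 5↦8, 6↦2, 7↦9, 8↦7, 9↦7, 10↦9]  zeros at y ∈ ∅
  x = 9: [0↦1, 1↦5, 2↦0, 3↦8, 4↦7, 5↦8, 6↦0, 7↦5, 8↦1, 9↦10, 10↦10]  zeros at y ∈ {2, 6}
  x = 10: [0↦7, 1↦9, 2↦2, 3↦8, 4↦5, 5↦4, 6↦5, 7↦8, 8↦2, 9↦9, 10↦7]  zeros at y ∈ ∅
Collecting zeros: affine points = {(0, 2), (0, 10), (1, 4), (1, 10), (6, 4), (6, 9), (7, 6), (7, 9), (9, 2), (9, 6)}.
Total count |C(F_11)_aff| = 10.


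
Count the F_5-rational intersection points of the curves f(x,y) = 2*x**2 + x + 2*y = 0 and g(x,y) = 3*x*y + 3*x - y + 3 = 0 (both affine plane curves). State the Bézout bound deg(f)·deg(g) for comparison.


Common zeros: ∅; count = 0; Bézout bound = 4.

deg(f) = 2, deg(g) = 2, so Bézout bound = 4.
Scan x ∈ F_5. For each x, list the y ∈ F_5 with f(x, y) ≡ 0 and those with g(x, y) ≡ 0 (mod 5); the common zeros in that column are the intersection.
  x = 0: f ≡ 0 at y ∈ {0}; g ≡ 0 at y ∈ {3}; common: ∅.
  x = 1: f ≡ 0 at y ∈ {1}; g ≡ 0 at y ∈ {2}; common: ∅.
  x = 2: f ≡ 0 at y ∈ {0}; g ≡ 0 at y ∈ ∅; common: ∅.
  x = 3: f ≡ 0 at y ∈ {2}; g ≡ 0 at y ∈ {1}; common: ∅.
  x = 4: f ≡ 0 at y ∈ {2}; g ≡ 0 at y ∈ {0}; common: ∅.
Collecting: common zeros = ∅, so the count is 0.
Comparison with the Bézout bound: 0 ≤ 4 = deg(f)·deg(g), as expected for curves with no common component (the affine F_5-count falls short of the bound because intersections may lie at infinity, over extension fields, or carry multiplicity).


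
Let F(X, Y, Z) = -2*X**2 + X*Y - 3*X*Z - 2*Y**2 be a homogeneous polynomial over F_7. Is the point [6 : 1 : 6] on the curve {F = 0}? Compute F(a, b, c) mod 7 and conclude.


F(6,1,6) ≡ 6 (mod 7); P is NOT on the curve.

Evaluate F(6, 1, 6) term-by-term (mod 7).
  -2*X**2 ↦ -2·36·1·1 = -72
  X*Y ↦ 1·6·1·1 = 6
  -3*X*Z ↦ -3·6·1·6 = -108
  -2*Y**2 ↦ -2·1·1·1 = -2
Sum: F(6, 1, 6) = (-72) + (6) + (-108) + (-2) = -176.
Reducing mod 7: -176 ≡ 6 (mod 7).
Since F(a, b, c) ≡ 6 ≠ 0 (mod 7), P does NOT lie on the curve.


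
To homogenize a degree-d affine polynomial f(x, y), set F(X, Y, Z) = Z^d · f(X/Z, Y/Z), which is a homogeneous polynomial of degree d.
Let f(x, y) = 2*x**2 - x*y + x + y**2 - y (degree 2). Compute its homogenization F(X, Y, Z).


F(X, Y, Z) = 2*X**2 - X*Y + X*Z + Y**2 - Y*Z

deg(f) = 2.
Substitute x = X/Z, y = Y/Z into f, then multiply by Z^2.
  monomial 2·x^2·y^0 ↦ 2·X^2·Y^0·Z^0.
  monomial -1·x^1·y^1 ↦ -1·X^1·Y^1·Z^0.
  monomial 1·x^1·y^0 ↦ 1·X^1·Y^0·Z^1.
  monomial 1·x^0·y^2 ↦ 1·X^0·Y^2·Z^0.
  monomial -1·x^0·y^1 ↦ -1·X^0·Y^1·Z^1.
Collecting: F(X, Y, Z) = 2*X**2 - X*Y + X*Z + Y**2 - Y*Z.


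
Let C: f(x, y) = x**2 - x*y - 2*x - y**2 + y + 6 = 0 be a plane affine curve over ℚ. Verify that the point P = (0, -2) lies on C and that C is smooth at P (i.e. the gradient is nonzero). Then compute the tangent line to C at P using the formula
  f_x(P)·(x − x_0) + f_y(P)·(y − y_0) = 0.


Tangent line at P: 5*y + 10 = 0.

Step 1: f(0, -2) = 0, so P lies on C.
Step 2: partial derivatives
  f_x(x, y) = 2*x - y - 2, f_y(x, y) = -x - 2*y + 1.
  f_x(P) = 0, f_y(P) = 5 (gradient nonzero, so P is smooth).
Step 3: tangent line at P: 0·(x − 0) + 5·(y − -2) = 0.
Expanding: 5*y + 10 = 0.


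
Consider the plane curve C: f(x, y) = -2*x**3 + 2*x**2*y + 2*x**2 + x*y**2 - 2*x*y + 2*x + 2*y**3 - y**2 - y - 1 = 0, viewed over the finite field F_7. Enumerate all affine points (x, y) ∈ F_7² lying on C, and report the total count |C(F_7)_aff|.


Affine F_7-points: {(1, 6), (2, 2), (3, 6)}; count = 3.

For each of the 49 pairs (x, y) ∈ F_7², evaluate f(x, y) mod 7. Record the zeros.
  x = 0: [0↦6, 1↦6, 2↦2, 3↦6, 4↦2, 5↦2, 6↦4]  zeros at y ∈ ∅
  x = 1: [0↦1, 1↦2, 2↦1, 3↦3, 4↦6, 5↦1, 6↦0]  zeros at y ∈ {6}
  x = 2: [0↦2, 1↦1, 2↦0, 3↦4, 4↦4, 5↦5, 6↦5]  zeros at y ∈ {2}
  x = 3: [0↦4, 1↦5, 2↦1, 3↦4, 4↦5, 5↦2, 6↦0]  zeros at y ∈ {6}
  x = 4: [0↦2, 1↦2, 2↦6, 3↦5, 4↦4, 5↦1, 6↦1]  zeros at y ∈ ∅
  x = 5: [0↦5, 1↦1, 2↦3, 3↦2, 4↦3, 5↦4, 6↦3]  zeros at y ∈ ∅
  x = 6: [0↦1, 1↦4, 2↦1, 3↦4, 4↦4, 5↦6, 6↦1]  zeros at y ∈ ∅
Collecting zeros: affine points = {(1, 6), (2, 2), (3, 6)}.
Total count |C(F_7)_aff| = 3.


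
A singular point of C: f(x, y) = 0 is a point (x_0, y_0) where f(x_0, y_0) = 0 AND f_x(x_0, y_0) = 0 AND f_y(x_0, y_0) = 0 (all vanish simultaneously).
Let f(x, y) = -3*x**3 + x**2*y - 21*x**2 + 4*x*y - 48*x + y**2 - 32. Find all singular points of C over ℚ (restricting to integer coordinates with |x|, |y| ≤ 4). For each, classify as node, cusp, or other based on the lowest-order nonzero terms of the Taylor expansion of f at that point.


Singular points: {(-2, 2)}; classification: node.

Compute partial derivatives:
  f_x = -9*x**2 + 2*x*y - 42*x + 4*y - 48.
  f_y = x**2 + 4*x + 2*y.
Scan x_0 ∈ {−4, ..., 4}. For each x_0, f_y(x_0, y) is a polynomial in y; find its integer roots y ∈ {−4, ..., 4}, then test f_x and f at those candidates.
  x = -4: f_y(-4, y) = 2*y; vanishes at y ∈ {0}. (-4, 0): f_x = -24 ≠ 0.
  x = -3: f_y(-3, y) = 2*y - 3; no integer root y with |y| ≤ 4.
  x = -2: f_y(-2, y) = 2*y - 4; vanishes at y ∈ {2}. (-2, 2): f_x = 0, f = 0 — SINGULAR.
  x = -1: f_y(-1, y) = 2*y - 3; no integer root y with |y| ≤ 4.
  x = 0: f_y(0, y) = 2*y; vanishes at y ∈ {0}. (0, 0): f_x = -48 ≠ 0.
  x = 1: f_y(1, y) = 2*y + 5; no integer root y with |y| ≤ 4.
  x = 2: f_y(2, y) = 2*y + 12; no integer root y with |y| ≤ 4.
  x = 3: f_y(3, y) = 2*y + 21; no integer root y with |y| ≤ 4.
  x = 4: f_y(4, y) = 2*y + 32; no integer root y with |y| ≤ 4.
Only singular point on the grid: (-2, 2).
Classify: substitute x = -2 + u, y = 2 + v and expand: f = -3*u**3 + u**2*v - u**2 + v**2.
No constant or linear terms (consistent with a singular point). Quadratic part: -u**2 + v**2. Cubic part: -3*u**3 + u**2*v.
The quadratic part v**2 - u**2 = (v − u)(v + u) splits into two distinct linear factors, so there are two distinct tangent lines y − 2 = ±(x − -2) — this is a node (ordinary double point).
Classification: node.


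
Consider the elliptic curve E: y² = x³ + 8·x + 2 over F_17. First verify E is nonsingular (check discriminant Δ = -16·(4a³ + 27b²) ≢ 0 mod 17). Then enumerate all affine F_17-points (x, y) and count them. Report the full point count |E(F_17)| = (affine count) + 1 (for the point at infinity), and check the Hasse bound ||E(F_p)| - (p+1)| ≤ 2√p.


Affine points = {(0, 6), (0, 11), (2, 3), (2, 14), (3, 6), (3, 11), (4, 8), (4, 9), (8, 0), (9, 2), (9, 15), (13, 5), (13, 12), (14, 6), (14, 11)}; affine count = 15; |E(F_17)| = 16.

Discriminant check: Δ ∝ 4a³ + 27b² = 4·8³ + 27·2² = 4·512 + 27·4 ≡ 14 (mod 17). Nonzero ⇒ E is nonsingular.
For each x ∈ F_17, compute rhs = x³ + 8·x + 2 mod 17, then count y ∈ F_17 with y² ≡ rhs.
  x = 0: rhs = 2, matching y values: 6, 11 (2 points).
  x = 1: rhs = 11, matching y values: none (0 points).
  x = 2: rhs = 9, matching y values: 3, 14 (2 points).
  x = 3: rhs = 2, matching y values: 6, 11 (2 points).
  x = 4: rhs = 13, matching y values: 8, 9 (2 points).
  x = 5: rhs = 14, matching y values: none (0 points).
  x = 6: rhs = 11, matching y values: none (0 points).
  x = 7: rhs = 10, matching y values: none (0 points).
  x = 8: rhs = 0, matching y values: 0 (1 points).
  x = 9: rhs = 4, matching y values: 2, 15 (2 points).
  x = 10: rhs = 11, matching y values: none (0 points).
  x = 11: rhs = 10, matching y values: none (0 points).
  x = 12: rhs = 7, matching y values: none (0 points).
  x = 13: rhs = 8, matching y values: 5, 12 (2 points).
  x = 14: rhs = 2, matching y values: 6, 11 (2 points).
  x = 15: rhs = 12, matching y values: none (0 points).
  x = 16: rhs = 10, matching y values: none (0 points).
Total affine count: 15.
Full point count |E(F_17)| = 15 + 1 = 16.
Hasse bound: |16 − (17+1)| = |-2| = 2 ≤ 2√17 ≈ 8.2462 ✓.


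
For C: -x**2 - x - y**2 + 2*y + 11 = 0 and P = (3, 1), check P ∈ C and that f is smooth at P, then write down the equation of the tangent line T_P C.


Tangent line at P: 21 - 7*x = 0.

Step 1: f(3, 1) = 0, so P lies on C.
Step 2: partial derivatives
  f_x(x, y) = -2*x - 1, f_y(x, y) = 2 - 2*y.
  f_x(P) = -7, f_y(P) = 0 (gradient nonzero, so P is smooth).
Step 3: tangent line at P: -7·(x − 3) + 0·(y − 1) = 0.
Expanding: 21 - 7*x = 0.


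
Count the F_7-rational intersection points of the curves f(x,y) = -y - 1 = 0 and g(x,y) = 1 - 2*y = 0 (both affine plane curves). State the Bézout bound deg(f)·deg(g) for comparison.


Common zeros: ∅; count = 0; Bézout bound = 1.

deg(f) = 1, deg(g) = 1, so Bézout bound = 1.
Scan x ∈ F_7. For each x, list the y ∈ F_7 with f(x, y) ≡ 0 and those with g(x, y) ≡ 0 (mod 7); the common zeros in that column are the intersection.
  x = 0: f ≡ 0 at y ∈ {6}; g ≡ 0 at y ∈ {4}; common: ∅.
  x = 1: f ≡ 0 at y ∈ {6}; g ≡ 0 at y ∈ {4}; common: ∅.
  x = 2: f ≡ 0 at y ∈ {6}; g ≡ 0 at y ∈ {4}; common: ∅.
  x = 3: f ≡ 0 at y ∈ {6}; g ≡ 0 at y ∈ {4}; common: ∅.
  x = 4: f ≡ 0 at y ∈ {6}; g ≡ 0 at y ∈ {4}; common: ∅.
  x = 5: f ≡ 0 at y ∈ {6}; g ≡ 0 at y ∈ {4}; common: ∅.
  x = 6: f ≡ 0 at y ∈ {6}; g ≡ 0 at y ∈ {4}; common: ∅.
Collecting: common zeros = ∅, so the count is 0.
Comparison with the Bézout bound: 0 ≤ 1 = deg(f)·deg(g), as expected for curves with no common component (the affine F_7-count falls short of the bound because intersections may lie at infinity, over extension fields, or carry multiplicity).


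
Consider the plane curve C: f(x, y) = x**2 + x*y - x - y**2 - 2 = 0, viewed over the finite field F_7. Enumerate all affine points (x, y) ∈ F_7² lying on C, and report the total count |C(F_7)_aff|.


Affine F_7-points: {(1, 4), (2, 0), (2, 2), (3, 4), (3, 6), (4, 2), (6, 0), (6, 6)}; count = 8.

For each of the 49 pairs (x, y) ∈ F_7², evaluate f(x, y) mod 7. Record the zeros.
  x = 0: [0↦5, 1↦4, 2↦1, 3↦3, 4↦3, 5↦1, 6↦4]  zeros at y ∈ ∅
  x = 1: [0↦5, 1↦5, 2↦3, 3↦6, 4↦0, 5↦6, 6↦3]  zeros at y ∈ {4}
  x = 2: [0↦0, 1↦1, 2↦0, 3↦4, 4↦6, 5↦6, 6↦4]  zeros at y ∈ {0, 2}
  x = 3: [0↦4, 1↦6, 2↦6, 3↦4, 4↦0, 5↦1, 6↦0]  zeros at y ∈ {4, 6}
  x = 4: [0↦3, 1↦6, 2↦0, 3↦6, 4↦3, 5↦5, 6↦5]  zeros at y ∈ {2}
  x = 5: [0↦4, 1↦1, 2↦3, 3↦3, 4↦1, 5↦4, 6↦5]  zeros at y ∈ ∅
  x = 6: [0↦0, 1↦5, 2↦1, 3↦2, 4↦1, 5↦5, 6↦0]  zeros at y ∈ {0, 6}
Collecting zeros: affine points = {(1, 4), (2, 0), (2, 2), (3, 4), (3, 6), (4, 2), (6, 0), (6, 6)}.
Total count |C(F_7)_aff| = 8.


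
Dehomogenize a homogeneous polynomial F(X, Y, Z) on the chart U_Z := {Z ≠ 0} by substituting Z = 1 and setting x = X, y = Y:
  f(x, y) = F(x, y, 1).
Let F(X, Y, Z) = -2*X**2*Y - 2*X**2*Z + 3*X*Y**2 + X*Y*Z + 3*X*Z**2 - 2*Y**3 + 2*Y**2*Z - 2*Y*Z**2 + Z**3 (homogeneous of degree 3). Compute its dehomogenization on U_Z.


f(x, y) = -2*x**2*y - 2*x**2 + 3*x*y**2 + x*y + 3*x - 2*y**3 + 2*y**2 - 2*y + 1

On U_Z we set Z = 1. Each monomial c·X^i·Y^j·Z^k in F becomes c·x^i·y^j·1^k = c·x^i·y^j.
Substituting Z = 1: F(X, Y, 1) = -2*x**2*y - 2*x**2 + 3*x*y**2 + x*y + 3*x - 2*y**3 + 2*y**2 - 2*y + 1.
Note: deg(f) ≤ deg(F) = 3; strict inequality happens when F is divisible by Z (lost terms).


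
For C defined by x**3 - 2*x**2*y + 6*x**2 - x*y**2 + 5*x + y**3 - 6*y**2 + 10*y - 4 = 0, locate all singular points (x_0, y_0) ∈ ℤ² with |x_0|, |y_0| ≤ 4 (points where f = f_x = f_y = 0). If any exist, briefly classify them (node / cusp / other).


Singular points: {(-1, 2)}; classification: node.

Compute partial derivatives:
  f_x = 3*x**2 - 4*x*y + 12*x - y**2 + 5.
  f_y = -2*x**2 - 2*x*y + 3*y**2 - 12*y + 10.
Scan x_0 ∈ {−4, ..., 4}. For each x_0, f_y(x_0, y) is a polynomial in y; find its integer roots y ∈ {−4, ..., 4}, then test f_x and f at those candidates.
  x = -4: f_y(-4, y) = 3*y**2 - 4*y - 22; no integer root y with |y| ≤ 4.
  x = -3: f_y(-3, y) = 3*y**2 - 6*y - 8; no integer root y with |y| ≤ 4.
  x = -2: f_y(-2, y) = 3*y**2 - 8*y + 2; no integer root y with |y| ≤ 4.
  x = -1: f_y(-1, y) = 3*y**2 - 10*y + 8; vanishes at y ∈ {2}. (-1, 2): f_x = 0, f = 0 — SINGULAR.
  x = 0: f_y(0, y) = 3*y**2 - 12*y + 10; no integer root y with |y| ≤ 4.
  x = 1: f_y(1, y) = 3*y**2 - 14*y + 8; vanishes at y ∈ {4}. (1, 4): f_x = -12 ≠ 0.
  x = 2: f_y(2, y) = 3*y**2 - 16*y + 2; no integer root y with |y| ≤ 4.
  x = 3: f_y(3, y) = 3*y**2 - 18*y - 8; no integer root y with |y| ≤ 4.
  x = 4: f_y(4, y) = 3*y**2 - 20*y - 22; no integer root y with |y| ≤ 4.
Only singular point on the grid: (-1, 2).
Classify: substitute x = -1 + u, y = 2 + v and expand: f = u**3 - 2*u**2*v - u**2 - u*v**2 + v**3 + v**2.
No constant or linear terms (consistent with a singular point). Quadratic part: -u**2 + v**2. Cubic part: u**3 - 2*u**2*v - u*v**2 + v**3.
The quadratic part v**2 - u**2 = (v − u)(v + u) splits into two distinct linear factors, so there are two distinct tangent lines y − 2 = ±(x − -1) — this is a node (ordinary double point).
Classification: node.


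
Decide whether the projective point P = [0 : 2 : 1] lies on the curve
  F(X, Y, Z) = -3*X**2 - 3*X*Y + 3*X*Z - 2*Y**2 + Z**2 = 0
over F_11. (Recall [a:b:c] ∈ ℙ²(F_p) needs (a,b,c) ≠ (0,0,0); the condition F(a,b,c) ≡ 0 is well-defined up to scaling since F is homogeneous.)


F(0,2,1) ≡ 4 (mod 11); P is NOT on the curve.

Evaluate F(0, 2, 1) term-by-term (mod 11).
  -3*X**2 ↦ -3·0·1·1 = 0
  -3*X*Y ↦ -3·0·2·1 = 0
  3*X*Z ↦ 3·0·1·1 = 0
  -2*Y**2 ↦ -2·1·4·1 = -8
  Z**2 ↦ 1·1·1·1 = 1
Sum: F(0, 2, 1) = (0) + (0) + (0) + (-8) + (1) = -7.
Reducing mod 11: -7 ≡ 4 (mod 11).
Since F(a, b, c) ≡ 4 ≠ 0 (mod 11), P does NOT lie on the curve.


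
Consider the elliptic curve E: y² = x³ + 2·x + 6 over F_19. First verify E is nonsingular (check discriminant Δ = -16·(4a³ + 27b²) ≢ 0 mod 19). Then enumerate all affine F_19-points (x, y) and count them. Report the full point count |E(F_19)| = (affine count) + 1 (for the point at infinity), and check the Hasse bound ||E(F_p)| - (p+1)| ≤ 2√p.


Affine points = {(0, 5), (0, 14), (1, 3), (1, 16), (3, 1), (3, 18), (6, 5), (6, 14), (10, 0), (13, 5), (13, 14), (14, 2), (14, 17), (16, 7), (16, 12)}; affine count = 15; |E(F_19)| = 16.

Discriminant check: Δ ∝ 4a³ + 27b² = 4·2³ + 27·6² = 4·8 + 27·36 ≡ 16 (mod 19). Nonzero ⇒ E is nonsingular.
For each x ∈ F_19, compute rhs = x³ + 2·x + 6 mod 19, then count y ∈ F_19 with y² ≡ rhs.
  x = 0: rhs = 6, matching y values: 5, 14 (2 points).
  x = 1: rhs = 9, matching y values: 3, 16 (2 points).
  x = 2: rhs = 18, matching y values: none (0 points).
  x = 3: rhs = 1, matching y values: 1, 18 (2 points).
  x = 4: rhs = 2, matching y values: none (0 points).
  x = 5: rhs = 8, matching y values: none (0 points).
  x = 6: rhs = 6, matching y values: 5, 14 (2 points).
  x = 7: rhs = 2, matching y values: none (0 points).
  x = 8: rhs = 2, matching y values: none (0 points).
  x = 9: rhs = 12, matching y values: none (0 points).
  x = 10: rhs = 0, matching y values: 0 (1 points).
  x = 11: rhs = 10, matching y values: none (0 points).
  x = 12: rhs = 10, matching y values: none (0 points).
  x = 13: rhs = 6, matching y values: 5, 14 (2 points).
  x = 14: rhs = 4, matching y values: 2, 17 (2 points).
  x = 15: rhs = 10, matching y values: none (0 points).
  x = 16: rhs = 11, matching y values: 7, 12 (2 points).
  x = 17: rhs = 13, matching y values: none (0 points).
  x = 18: rhs = 3, matching y values: none (0 points).
Total affine count: 15.
Full point count |E(F_19)| = 15 + 1 = 16.
Hasse bound: |16 − (19+1)| = |-4| = 4 ≤ 2√19 ≈ 8.7178 ✓.


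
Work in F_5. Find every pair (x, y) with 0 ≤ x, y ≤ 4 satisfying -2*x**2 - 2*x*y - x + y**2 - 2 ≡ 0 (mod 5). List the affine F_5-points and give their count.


Affine F_5-points: {(1, 0), (1, 2), (2, 1), (2, 3), (4, 1), (4, 2)}; count = 6.

For each of the 25 pairs (x, y) ∈ F_5², evaluate f(x, y) mod 5. Record the zeros.
  x = 0: [0↦3, 1↦4, 2↦2, 3↦2, 4↦4]  zeros at y ∈ ∅
  x = 1: [0↦0, 1↦4, 2↦0, 3↦3, 4↦3]  zeros at y ∈ {0, 2}
  x = 2: [0↦3, 1↦0, 2↦4, 3↦0, 4↦3]  zeros at y ∈ {1, 3}
  x = 3: [0↦2, 1↦2, 2↦4, 3↦3, 4↦4]  zeros at y ∈ ∅
  x = 4: [0↦2, 1↦0, 2↦0, 3↦2, 4↦1]  zeros at y ∈ {1, 2}
Collecting zeros: affine points = {(1, 0), (1, 2), (2, 1), (2, 3), (4, 1), (4, 2)}.
Total count |C(F_5)_aff| = 6.


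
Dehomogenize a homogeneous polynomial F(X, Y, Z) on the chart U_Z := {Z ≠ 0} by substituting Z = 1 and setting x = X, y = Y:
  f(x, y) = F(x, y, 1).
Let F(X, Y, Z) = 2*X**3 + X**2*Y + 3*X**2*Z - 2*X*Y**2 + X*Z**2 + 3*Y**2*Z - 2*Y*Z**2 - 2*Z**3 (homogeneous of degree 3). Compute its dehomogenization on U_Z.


f(x, y) = 2*x**3 + x**2*y + 3*x**2 - 2*x*y**2 + x + 3*y**2 - 2*y - 2

On U_Z we set Z = 1. Each monomial c·X^i·Y^j·Z^k in F becomes c·x^i·y^j·1^k = c·x^i·y^j.
Substituting Z = 1: F(X, Y, 1) = 2*x**3 + x**2*y + 3*x**2 - 2*x*y**2 + x + 3*y**2 - 2*y - 2.
Note: deg(f) ≤ deg(F) = 3; strict inequality happens when F is divisible by Z (lost terms).


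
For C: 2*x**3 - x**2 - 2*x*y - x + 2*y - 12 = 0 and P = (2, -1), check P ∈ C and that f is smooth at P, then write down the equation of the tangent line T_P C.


Tangent line at P: 21*x - 2*y - 44 = 0.

Step 1: f(2, -1) = 0, so P lies on C.
Step 2: partial derivatives
  f_x(x, y) = 6*x**2 - 2*x - 2*y - 1, f_y(x, y) = 2 - 2*x.
  f_x(P) = 21, f_y(P) = -2 (gradient nonzero, so P is smooth).
Step 3: tangent line at P: 21·(x − 2) + -2·(y − -1) = 0.
Expanding: 21*x - 2*y - 44 = 0.


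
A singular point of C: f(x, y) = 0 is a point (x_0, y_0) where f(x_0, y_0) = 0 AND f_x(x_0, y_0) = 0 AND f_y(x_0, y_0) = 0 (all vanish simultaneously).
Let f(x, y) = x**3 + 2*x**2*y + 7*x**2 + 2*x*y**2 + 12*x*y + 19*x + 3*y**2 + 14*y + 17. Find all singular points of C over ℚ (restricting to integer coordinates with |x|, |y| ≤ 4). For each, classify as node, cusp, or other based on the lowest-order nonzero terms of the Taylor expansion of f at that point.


Singular points: {(-1, -2)}; classification: cusp.

Compute partial derivatives:
  f_x = 3*x**2 + 4*x*y + 14*x + 2*y**2 + 12*y + 19.
  f_y = 2*x**2 + 4*x*y + 12*x + 6*y + 14.
Scan x_0 ∈ {−4, ..., 4}. For each x_0, f_y(x_0, y) is a polynomial in y; find its integer roots y ∈ {−4, ..., 4}, then test f_x and f at those candidates.
  x = -4: f_y(-4, y) = -10*y - 2; no integer root y with |y| ≤ 4.
  x = -3: f_y(-3, y) = -6*y - 4; no integer root y with |y| ≤ 4.
  x = -2: f_y(-2, y) = -2*y - 2; vanishes at y ∈ {-1}. (-2, -1): f_x = 1 ≠ 0.
  x = -1: f_y(-1, y) = 2*y + 4; vanishes at y ∈ {-2}. (-1, -2): f_x = 0, f = 0 — SINGULAR.
  x = 0: f_y(0, y) = 6*y + 14; no integer root y with |y| ≤ 4.
  x = 1: f_y(1, y) = 10*y + 28; no integer root y with |y| ≤ 4.
  x = 2: f_y(2, y) = 14*y + 46; no integer root y with |y| ≤ 4.
  x = 3: f_y(3, y) = 18*y + 68; no integer root y with |y| ≤ 4.
  x = 4: f_y(4, y) = 22*y + 94; no integer root y with |y| ≤ 4.
Only singular point on the grid: (-1, -2).
Classify: substitute x = -1 + u, y = -2 + v and expand: f = u**3 + 2*u**2*v + 2*u*v**2 + v**2.
No constant or linear terms (consistent with a singular point). Quadratic part: v**2. Cubic part: u**3 + 2*u**2*v + 2*u*v**2.
The quadratic part v**2 is a perfect square, so there is a single (double) tangent line v = 0, i.e. y = -2. Restricting the cubic part to that line (v = 0) leaves u**3 ≠ 0, so f is not divisible by v and the branch is v² ≈ -u**3 to lowest order — this is a cusp.
Classification: cusp.


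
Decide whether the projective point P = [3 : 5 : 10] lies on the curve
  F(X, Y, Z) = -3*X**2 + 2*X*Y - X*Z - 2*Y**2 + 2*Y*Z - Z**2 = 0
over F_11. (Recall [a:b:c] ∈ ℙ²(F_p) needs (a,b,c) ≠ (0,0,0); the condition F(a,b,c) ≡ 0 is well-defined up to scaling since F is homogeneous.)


F(3,5,10) ≡ 0 (mod 11); P is on the curve.

Evaluate F(3, 5, 10) term-by-term (mod 11).
  -3*X**2 ↦ -3·9·1·1 = -27
  2*X*Y ↦ 2·3·5·1 = 30
  -X*Z ↦ -1·3·1·10 = -30
  -2*Y**2 ↦ -2·1·25·1 = -50
  2*Y*Z ↦ 2·1·5·10 = 100
  -Z**2 ↦ -1·1·1·100 = -100
Sum: F(3, 5, 10) = (-27) + (30) + (-30) + (-50) + (100) + (-100) = -77.
Reducing mod 11: -77 ≡ 0 (mod 11).
Since F(a, b, c) ≡ 0 (mod 11), P lies on the curve.


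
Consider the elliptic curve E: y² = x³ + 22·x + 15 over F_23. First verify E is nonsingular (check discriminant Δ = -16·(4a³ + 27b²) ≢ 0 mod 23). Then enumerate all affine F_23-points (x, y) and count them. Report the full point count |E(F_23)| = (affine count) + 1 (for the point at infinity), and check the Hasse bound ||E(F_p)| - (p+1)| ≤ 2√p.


Affine points = {(3, 4), (3, 19), (4, 11), (4, 12), (6, 8), (6, 15), (7, 11), (7, 12), (8, 6), (8, 17), (10, 4), (10, 19), (11, 1), (11, 22), (12, 11), (12, 12), (14, 10), (14, 13), (16, 1), (16, 22), (17, 9), (17, 14), (19, 1), (19, 22), (21, 3), (21, 20)}; affine count = 26; |E(F_23)| = 27.

Discriminant check: Δ ∝ 4a³ + 27b² = 4·22³ + 27·15² = 4·10648 + 27·225 ≡ 22 (mod 23). Nonzero ⇒ E is nonsingular.
For each x ∈ F_23, compute rhs = x³ + 22·x + 15 mod 23, then count y ∈ F_23 with y² ≡ rhs.
  x = 0: rhs = 15, matching y values: none (0 points).
  x = 1: rhs = 15, matching y values: none (0 points).
  x = 2: rhs = 21, matching y values: none (0 points).
  x = 3: rhs = 16, matching y values: 4, 19 (2 points).
  x = 4: rhs = 6, matching y values: 11, 12 (2 points).
  x = 5: rhs = 20, matching y values: none (0 points).
  x = 6: rhs = 18, matching y values: 8, 15 (2 points).
  x = 7: rhs = 6, matching y values: 11, 12 (2 points).
  x = 8: rhs = 13, matching y values: 6, 17 (2 points).
  x = 9: rhs = 22, matching y values: none (0 points).
  x = 10: rhs = 16, matching y values: 4, 19 (2 points).
  x = 11: rhs = 1, matching y values: 1, 22 (2 points).
  x = 12: rhs = 6, matching y values: 11, 12 (2 points).
  x = 13: rhs = 14, matching y values: none (0 points).
  x = 14: rhs = 8, matching y values: 10, 13 (2 points).
  x = 15: rhs = 17, matching y values: none (0 points).
  x = 16: rhs = 1, matching y values: 1, 22 (2 points).
  x = 17: rhs = 12, matching y values: 9, 14 (2 points).
  x = 18: rhs = 10, matching y values: none (0 points).
  x = 19: rhs = 1, matching y values: 1, 22 (2 points).
  x = 20: rhs = 14, matching y values: none (0 points).
  x = 21: rhs = 9, matching y values: 3, 20 (2 points).
  x = 22: rhs = 15, matching y values: none (0 points).
Total affine count: 26.
Full point count |E(F_23)| = 26 + 1 = 27.
Hasse bound: |27 − (23+1)| = |3| = 3 ≤ 2√23 ≈ 9.5917 ✓.


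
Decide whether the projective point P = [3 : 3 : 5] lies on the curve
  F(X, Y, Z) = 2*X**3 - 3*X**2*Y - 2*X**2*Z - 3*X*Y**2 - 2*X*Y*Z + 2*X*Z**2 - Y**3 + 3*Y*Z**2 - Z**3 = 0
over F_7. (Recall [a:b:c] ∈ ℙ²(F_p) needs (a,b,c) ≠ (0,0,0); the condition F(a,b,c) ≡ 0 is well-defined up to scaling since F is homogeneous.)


F(3,3,5) ≡ 5 (mod 7); P is NOT on the curve.

Evaluate F(3, 3, 5) term-by-term (mod 7).
  2*X**3 ↦ 2·27·1·1 = 54
  -3*X**2*Y ↦ -3·9·3·1 = -81
  -2*X**2*Z ↦ -2·9·1·5 = -90
  -3*X*Y**2 ↦ -3·3·9·1 = -81
  -2*X*Y*Z ↦ -2·3·3·5 = -90
  2*X*Z**2 ↦ 2·3·1·25 = 150
  -Y**3 ↦ -1·1·27·1 = -27
  3*Y*Z**2 ↦ 3·1·3·25 = 225
  -Z**3 ↦ -1·1·1·125 = -125
Sum: F(3, 3, 5) = (54) + (-81) + (-90) + (-81) + (-90) + (150) + (-27) + (225) + (-125) = -65.
Reducing mod 7: -65 ≡ 5 (mod 7).
Since F(a, b, c) ≡ 5 ≠ 0 (mod 7), P does NOT lie on the curve.


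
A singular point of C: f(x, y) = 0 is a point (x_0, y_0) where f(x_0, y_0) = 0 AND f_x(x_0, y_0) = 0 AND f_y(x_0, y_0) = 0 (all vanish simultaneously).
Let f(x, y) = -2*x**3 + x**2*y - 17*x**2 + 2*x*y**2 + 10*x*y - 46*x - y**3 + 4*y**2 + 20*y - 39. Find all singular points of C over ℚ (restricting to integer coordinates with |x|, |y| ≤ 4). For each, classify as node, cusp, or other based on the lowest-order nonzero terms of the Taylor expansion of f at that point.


Singular points: {(-3, -1)}; classification: cusp.

Compute partial derivatives:
  f_x = -6*x**2 + 2*x*y - 34*x + 2*y**2 + 10*y - 46.
  f_y = x**2 + 4*x*y + 10*x - 3*y**2 + 8*y + 20.
Scan x_0 ∈ {−4, ..., 4}. For each x_0, f_y(x_0, y) is a polynomial in y; find its integer roots y ∈ {−4, ..., 4}, then test f_x and f at those candidates.
  x = -4: f_y(-4, y) = -3*y**2 - 8*y - 4; vanishes at y ∈ {-2}. (-4, -2): f_x = -2 ≠ 0.
  x = -3: f_y(-3, y) = -3*y**2 - 4*y - 1; vanishes at y ∈ {-1}. (-3, -1): f_x = 0, f = 0 — SINGULAR.
  x = -2: f_y(-2, y) = 4 - 3*y**2; no integer root y with |y| ≤ 4.
  x = -1: f_y(-1, y) = -3*y**2 + 4*y + 11; no integer root y with |y| ≤ 4.
  x = 0: f_y(0, y) = -3*y**2 + 8*y + 20; no integer root y with |y| ≤ 4.
  x = 1: f_y(1, y) = -3*y**2 + 12*y + 31; no integer root y with |y| ≤ 4.
  x = 2: f_y(2, y) = -3*y**2 + 16*y + 44; vanishes at y ∈ {-2}. (2, -2): f_x = -158 ≠ 0.
  x = 3: f_y(3, y) = -3*y**2 + 20*y + 59; no integer root y with |y| ≤ 4.
  x = 4: f_y(4, y) = -3*y**2 + 24*y + 76; no integer root y with |y| ≤ 4.
Only singular point on the grid: (-3, -1).
Classify: substitute x = -3 + u, y = -1 + v and expand: f = -2*u**3 + u**2*v + 2*u*v**2 - v**3 + v**2.
No constant or linear terms (consistent with a singular point). Quadratic part: v**2. Cubic part: -2*u**3 + u**2*v + 2*u*v**2 - v**3.
The quadratic part v**2 is a perfect square, so there is a single (double) tangent line v = 0, i.e. y = -1. Restricting the cubic part to that line (v = 0) leaves -2*u**3 ≠ 0, so f is not divisible by v and the branch is v² ≈ 2*u**3 to lowest order — this is a cusp.
Classification: cusp.


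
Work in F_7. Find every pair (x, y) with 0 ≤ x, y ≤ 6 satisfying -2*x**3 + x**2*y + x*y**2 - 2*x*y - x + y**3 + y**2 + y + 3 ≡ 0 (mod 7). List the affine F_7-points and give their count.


Affine F_7-points: {(0, 3), (1, 0), (1, 5), (2, 2), (2, 3), (2, 6), (3, 3), (5, 0), (5, 4)}; count = 9.

For each of the 49 pairs (x, y) ∈ F_7², evaluate f(x, y) mod 7. Record the zeros.
  x = 0: [0↦3, 1↦6, 2↦3, 3↦0, 4↦3, 5↦4, 6↦2]  zeros at y ∈ {3}
  x = 1: [0↦0, 1↦3, 2↦2, 3↦3, 4↦5, 5↦0, 6↦1]  zeros at y ∈ {0, 5}
  x = 2: [0↦6, 1↦4, 2↦0, 3↦0, 4↦3, 5↦1, 6↦0]  zeros at y ∈ {2, 3, 6}
  x = 3: [0↦2, 1↦4, 2↦6, 3↦0, 4↦6, 5↦2, 6↦1]  zeros at y ∈ {3}
  x = 4: [0↦4, 1↦5, 2↦1, 3↦5, 4↦2, 5↦5, 6↦6]  zeros at y ∈ ∅
  x = 5: [0↦0, 1↦2, 2↦1, 3↦3, 4↦0, 5↦5, 6↦3]  zeros at y ∈ {0, 4}
  x = 6: [0↦6, 1↦4, 2↦1, 3↦3, 4↦2, 5↦4, 6↦1]  zeros at y ∈ ∅
Collecting zeros: affine points = {(0, 3), (1, 0), (1, 5), (2, 2), (2, 3), (2, 6), (3, 3), (5, 0), (5, 4)}.
Total count |C(F_7)_aff| = 9.


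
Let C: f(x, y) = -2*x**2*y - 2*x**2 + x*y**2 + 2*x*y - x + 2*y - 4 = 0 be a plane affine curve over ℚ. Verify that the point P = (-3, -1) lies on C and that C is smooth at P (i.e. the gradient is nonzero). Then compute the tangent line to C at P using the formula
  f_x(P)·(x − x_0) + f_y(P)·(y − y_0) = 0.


Tangent line at P: -2*x - 16*y - 22 = 0.

Step 1: f(-3, -1) = 0, so P lies on C.
Step 2: partial derivatives
  f_x(x, y) = -4*x*y - 4*x + y**2 + 2*y - 1, f_y(x, y) = -2*x**2 + 2*x*y + 2*x + 2.
  f_x(P) = -2, f_y(P) = -16 (gradient nonzero, so P is smooth).
Step 3: tangent line at P: -2·(x − -3) + -16·(y − -1) = 0.
Expanding: -2*x - 16*y - 22 = 0.


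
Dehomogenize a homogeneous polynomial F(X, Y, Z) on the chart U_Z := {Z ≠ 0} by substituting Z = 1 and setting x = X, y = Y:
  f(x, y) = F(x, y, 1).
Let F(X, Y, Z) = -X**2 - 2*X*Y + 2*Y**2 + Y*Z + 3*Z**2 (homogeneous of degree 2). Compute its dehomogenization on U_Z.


f(x, y) = -x**2 - 2*x*y + 2*y**2 + y + 3

On U_Z we set Z = 1. Each monomial c·X^i·Y^j·Z^k in F becomes c·x^i·y^j·1^k = c·x^i·y^j.
Substituting Z = 1: F(X, Y, 1) = -x**2 - 2*x*y + 2*y**2 + y + 3.
Note: deg(f) ≤ deg(F) = 2; strict inequality happens when F is divisible by Z (lost terms).


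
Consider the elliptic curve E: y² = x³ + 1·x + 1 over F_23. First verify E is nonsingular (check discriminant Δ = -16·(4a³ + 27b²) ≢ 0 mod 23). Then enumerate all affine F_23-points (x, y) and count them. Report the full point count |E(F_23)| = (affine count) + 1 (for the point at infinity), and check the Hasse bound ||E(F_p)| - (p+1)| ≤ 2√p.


Affine points = {(0, 1), (0, 22), (1, 7), (1, 16), (3, 10), (3, 13), (4, 0), (5, 4), (5, 19), (6, 4), (6, 19), (7, 11), (7, 12), (9, 7), (9, 16), (11, 3), (11, 20), (12, 4), (12, 19), (13, 7), (13, 16), (17, 3), (17, 20), (18, 3), (18, 20), (19, 5), (19, 18)}; affine count = 27; |E(F_23)| = 28.

Discriminant check: Δ ∝ 4a³ + 27b² = 4·1³ + 27·1² = 4·1 + 27·1 ≡ 8 (mod 23). Nonzero ⇒ E is nonsingular.
For each x ∈ F_23, compute rhs = x³ + 1·x + 1 mod 23, then count y ∈ F_23 with y² ≡ rhs.
  x = 0: rhs = 1, matching y values: 1, 22 (2 points).
  x = 1: rhs = 3, matching y values: 7, 16 (2 points).
  x = 2: rhs = 11, matching y values: none (0 points).
  x = 3: rhs = 8, matching y values: 10, 13 (2 points).
  x = 4: rhs = 0, matching y values: 0 (1 points).
  x = 5: rhs = 16, matching y values: 4, 19 (2 points).
  x = 6: rhs = 16, matching y values: 4, 19 (2 points).
  x = 7: rhs = 6, matching y values: 11, 12 (2 points).
  x = 8: rhs = 15, matching y values: none (0 points).
  x = 9: rhs = 3, matching y values: 7, 16 (2 points).
  x = 10: rhs = 22, matching y values: none (0 points).
  x = 11: rhs = 9, matching y values: 3, 20 (2 points).
  x = 12: rhs = 16, matching y values: 4, 19 (2 points).
  x = 13: rhs = 3, matching y values: 7, 16 (2 points).
  x = 14: rhs = 22, matching y values: none (0 points).
  x = 15: rhs = 10, matching y values: none (0 points).
  x = 16: rhs = 19, matching y values: none (0 points).
  x = 17: rhs = 9, matching y values: 3, 20 (2 points).
  x = 18: rhs = 9, matching y values: 3, 20 (2 points).
  x = 19: rhs = 2, matching y values: 5, 18 (2 points).
  x = 20: rhs = 17, matching y values: none (0 points).
  x = 21: rhs = 14, matching y values: none (0 points).
  x = 22: rhs = 22, matching y values: none (0 points).
Total affine count: 27.
Full point count |E(F_23)| = 27 + 1 = 28.
Hasse bound: |28 − (23+1)| = |4| = 4 ≤ 2√23 ≈ 9.5917 ✓.


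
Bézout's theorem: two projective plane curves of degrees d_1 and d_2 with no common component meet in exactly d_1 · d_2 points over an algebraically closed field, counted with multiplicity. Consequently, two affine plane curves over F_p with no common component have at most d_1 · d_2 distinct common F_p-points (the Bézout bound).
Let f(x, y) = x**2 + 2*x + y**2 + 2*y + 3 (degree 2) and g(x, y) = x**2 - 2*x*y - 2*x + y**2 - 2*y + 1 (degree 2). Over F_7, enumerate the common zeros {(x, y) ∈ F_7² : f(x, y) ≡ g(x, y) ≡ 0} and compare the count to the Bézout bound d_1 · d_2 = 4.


Common zeros: {(2, 4), (4, 2)}; count = 2; Bézout bound = 4.

deg(f) = 2, deg(g) = 2, so Bézout bound = 4.
Scan x ∈ F_7. For each x, list the y ∈ F_7 with f(x, y) ≡ 0 and those with g(x, y) ≡ 0 (mod 7); the common zeros in that column are the intersection.
  x = 0: f ≡ 0 at y ∈ ∅; g ≡ 0 at y ∈ {1}; common: ∅.
  x = 1: f ≡ 0 at y ∈ {2, 3}; g ≡ 0 at y ∈ {0, 4}; common: ∅.
  x = 2: f ≡ 0 at y ∈ {1, 4}; g ≡ 0 at y ∈ {2, 4}; common: {4}.
  x = 3: f ≡ 0 at y ∈ {1, 4}; g ≡ 0 at y ∈ ∅; common: ∅.
  x = 4: f ≡ 0 at y ∈ {2, 3}; g ≡ 0 at y ∈ {1, 2}; common: {2}.
  x = 5: f ≡ 0 at y ∈ ∅; g ≡ 0 at y ∈ ∅; common: ∅.
  x = 6: f ≡ 0 at y ∈ ∅; g ≡ 0 at y ∈ ∅; common: ∅.
Collecting: common zeros = {(2, 4), (4, 2)}, so the count is 2.
Comparison with the Bézout bound: 2 ≤ 4 = deg(f)·deg(g), as expected for curves with no common component (the affine F_7-count falls short of the bound because intersections may lie at infinity, over extension fields, or carry multiplicity).


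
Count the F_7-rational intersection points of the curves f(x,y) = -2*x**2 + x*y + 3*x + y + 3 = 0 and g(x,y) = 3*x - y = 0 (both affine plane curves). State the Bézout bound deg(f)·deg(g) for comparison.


Common zeros: ∅; count = 0; Bézout bound = 2.

deg(f) = 2, deg(g) = 1, so Bézout bound = 2.
Scan x ∈ F_7. For each x, list the y ∈ F_7 with f(x, y) ≡ 0 and those with g(x, y) ≡ 0 (mod 7); the common zeros in that column are the intersection.
  x = 0: f ≡ 0 at y ∈ {4}; g ≡ 0 at y ∈ {0}; common: ∅.
  x = 1: f ≡ 0 at y ∈ {5}; g ≡ 0 at y ∈ {3}; common: ∅.
  x = 2: f ≡ 0 at y ∈ {2}; g ≡ 0 at y ∈ {6}; common: ∅.
  x = 3: f ≡ 0 at y ∈ {5}; g ≡ 0 at y ∈ {2}; common: ∅.
  x = 4: f ≡ 0 at y ∈ {2}; g ≡ 0 at y ∈ {5}; common: ∅.
  x = 5: f ≡ 0 at y ∈ {3}; g ≡ 0 at y ∈ {1}; common: ∅.
  x = 6: f ≡ 0 at y ∈ ∅; g ≡ 0 at y ∈ {4}; common: ∅.
Collecting: common zeros = ∅, so the count is 0.
Comparison with the Bézout bound: 0 ≤ 2 = deg(f)·deg(g), as expected for curves with no common component (the affine F_7-count falls short of the bound because intersections may lie at infinity, over extension fields, or carry multiplicity).
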